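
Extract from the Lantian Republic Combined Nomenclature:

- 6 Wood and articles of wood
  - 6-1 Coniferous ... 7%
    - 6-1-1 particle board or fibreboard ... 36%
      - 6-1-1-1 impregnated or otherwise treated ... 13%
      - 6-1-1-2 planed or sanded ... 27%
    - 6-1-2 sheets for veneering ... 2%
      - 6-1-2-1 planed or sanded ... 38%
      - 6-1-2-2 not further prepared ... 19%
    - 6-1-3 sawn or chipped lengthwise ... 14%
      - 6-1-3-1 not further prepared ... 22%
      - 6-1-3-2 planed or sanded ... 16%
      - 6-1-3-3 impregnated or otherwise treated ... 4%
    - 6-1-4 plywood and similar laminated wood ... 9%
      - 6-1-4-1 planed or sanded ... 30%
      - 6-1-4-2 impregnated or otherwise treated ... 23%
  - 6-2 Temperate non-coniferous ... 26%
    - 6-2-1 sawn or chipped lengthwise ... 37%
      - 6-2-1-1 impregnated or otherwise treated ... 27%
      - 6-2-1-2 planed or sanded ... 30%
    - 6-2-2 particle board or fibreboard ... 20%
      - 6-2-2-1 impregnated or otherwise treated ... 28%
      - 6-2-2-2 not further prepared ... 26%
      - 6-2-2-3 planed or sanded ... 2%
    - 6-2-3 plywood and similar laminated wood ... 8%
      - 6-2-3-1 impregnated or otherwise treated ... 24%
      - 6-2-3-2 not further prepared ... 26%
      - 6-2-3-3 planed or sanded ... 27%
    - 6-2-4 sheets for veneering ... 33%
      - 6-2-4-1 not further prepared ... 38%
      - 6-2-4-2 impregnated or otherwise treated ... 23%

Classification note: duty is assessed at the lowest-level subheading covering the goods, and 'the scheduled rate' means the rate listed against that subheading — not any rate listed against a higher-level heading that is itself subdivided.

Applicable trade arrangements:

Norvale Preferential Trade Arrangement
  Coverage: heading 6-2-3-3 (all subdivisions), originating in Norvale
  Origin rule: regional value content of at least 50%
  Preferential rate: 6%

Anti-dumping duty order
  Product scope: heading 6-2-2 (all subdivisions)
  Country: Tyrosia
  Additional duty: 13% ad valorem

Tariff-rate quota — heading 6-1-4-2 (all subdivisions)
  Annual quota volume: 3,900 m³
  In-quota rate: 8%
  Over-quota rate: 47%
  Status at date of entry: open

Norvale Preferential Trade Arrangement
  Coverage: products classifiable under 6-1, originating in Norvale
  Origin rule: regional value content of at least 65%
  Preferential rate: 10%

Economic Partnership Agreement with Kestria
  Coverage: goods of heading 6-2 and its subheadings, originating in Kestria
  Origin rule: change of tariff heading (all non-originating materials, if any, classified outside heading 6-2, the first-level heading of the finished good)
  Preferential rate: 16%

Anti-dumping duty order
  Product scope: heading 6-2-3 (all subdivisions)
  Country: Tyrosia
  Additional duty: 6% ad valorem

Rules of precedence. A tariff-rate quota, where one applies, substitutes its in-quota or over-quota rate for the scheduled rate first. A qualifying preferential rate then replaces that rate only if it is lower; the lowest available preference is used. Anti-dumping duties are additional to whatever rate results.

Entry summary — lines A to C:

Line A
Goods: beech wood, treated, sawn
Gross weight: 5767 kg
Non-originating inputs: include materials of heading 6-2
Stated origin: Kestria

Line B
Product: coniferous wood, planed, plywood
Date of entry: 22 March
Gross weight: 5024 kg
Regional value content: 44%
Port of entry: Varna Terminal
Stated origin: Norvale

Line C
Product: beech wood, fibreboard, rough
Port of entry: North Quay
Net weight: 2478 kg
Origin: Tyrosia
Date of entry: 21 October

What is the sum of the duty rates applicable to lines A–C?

96%

Line A: beech → 6-2; sawn → 6-2-1; treated → 6-2-1-1. Scheduled 27%. Kestria agreement on 6-2: CTH not met. → 27%.
Line B: coniferous → 6-1; plywood → 6-1-4; planed → 6-1-4-1. Scheduled 30%. Norvale agreement on 6-2-3-3: 6-1-4-1 not covered; Norvale agreement on 6-1: RVC < 65%. → 30%.
Line C: beech → 6-2; fibreboard → 6-2-2; rough → 6-2-2-2. Scheduled 26%. anti-dumping (Tyrosia, 6-2-2): +13%; total 26% + 13% = 39%. → 39%.
Sum: 27% + 30% + 39% = 96%.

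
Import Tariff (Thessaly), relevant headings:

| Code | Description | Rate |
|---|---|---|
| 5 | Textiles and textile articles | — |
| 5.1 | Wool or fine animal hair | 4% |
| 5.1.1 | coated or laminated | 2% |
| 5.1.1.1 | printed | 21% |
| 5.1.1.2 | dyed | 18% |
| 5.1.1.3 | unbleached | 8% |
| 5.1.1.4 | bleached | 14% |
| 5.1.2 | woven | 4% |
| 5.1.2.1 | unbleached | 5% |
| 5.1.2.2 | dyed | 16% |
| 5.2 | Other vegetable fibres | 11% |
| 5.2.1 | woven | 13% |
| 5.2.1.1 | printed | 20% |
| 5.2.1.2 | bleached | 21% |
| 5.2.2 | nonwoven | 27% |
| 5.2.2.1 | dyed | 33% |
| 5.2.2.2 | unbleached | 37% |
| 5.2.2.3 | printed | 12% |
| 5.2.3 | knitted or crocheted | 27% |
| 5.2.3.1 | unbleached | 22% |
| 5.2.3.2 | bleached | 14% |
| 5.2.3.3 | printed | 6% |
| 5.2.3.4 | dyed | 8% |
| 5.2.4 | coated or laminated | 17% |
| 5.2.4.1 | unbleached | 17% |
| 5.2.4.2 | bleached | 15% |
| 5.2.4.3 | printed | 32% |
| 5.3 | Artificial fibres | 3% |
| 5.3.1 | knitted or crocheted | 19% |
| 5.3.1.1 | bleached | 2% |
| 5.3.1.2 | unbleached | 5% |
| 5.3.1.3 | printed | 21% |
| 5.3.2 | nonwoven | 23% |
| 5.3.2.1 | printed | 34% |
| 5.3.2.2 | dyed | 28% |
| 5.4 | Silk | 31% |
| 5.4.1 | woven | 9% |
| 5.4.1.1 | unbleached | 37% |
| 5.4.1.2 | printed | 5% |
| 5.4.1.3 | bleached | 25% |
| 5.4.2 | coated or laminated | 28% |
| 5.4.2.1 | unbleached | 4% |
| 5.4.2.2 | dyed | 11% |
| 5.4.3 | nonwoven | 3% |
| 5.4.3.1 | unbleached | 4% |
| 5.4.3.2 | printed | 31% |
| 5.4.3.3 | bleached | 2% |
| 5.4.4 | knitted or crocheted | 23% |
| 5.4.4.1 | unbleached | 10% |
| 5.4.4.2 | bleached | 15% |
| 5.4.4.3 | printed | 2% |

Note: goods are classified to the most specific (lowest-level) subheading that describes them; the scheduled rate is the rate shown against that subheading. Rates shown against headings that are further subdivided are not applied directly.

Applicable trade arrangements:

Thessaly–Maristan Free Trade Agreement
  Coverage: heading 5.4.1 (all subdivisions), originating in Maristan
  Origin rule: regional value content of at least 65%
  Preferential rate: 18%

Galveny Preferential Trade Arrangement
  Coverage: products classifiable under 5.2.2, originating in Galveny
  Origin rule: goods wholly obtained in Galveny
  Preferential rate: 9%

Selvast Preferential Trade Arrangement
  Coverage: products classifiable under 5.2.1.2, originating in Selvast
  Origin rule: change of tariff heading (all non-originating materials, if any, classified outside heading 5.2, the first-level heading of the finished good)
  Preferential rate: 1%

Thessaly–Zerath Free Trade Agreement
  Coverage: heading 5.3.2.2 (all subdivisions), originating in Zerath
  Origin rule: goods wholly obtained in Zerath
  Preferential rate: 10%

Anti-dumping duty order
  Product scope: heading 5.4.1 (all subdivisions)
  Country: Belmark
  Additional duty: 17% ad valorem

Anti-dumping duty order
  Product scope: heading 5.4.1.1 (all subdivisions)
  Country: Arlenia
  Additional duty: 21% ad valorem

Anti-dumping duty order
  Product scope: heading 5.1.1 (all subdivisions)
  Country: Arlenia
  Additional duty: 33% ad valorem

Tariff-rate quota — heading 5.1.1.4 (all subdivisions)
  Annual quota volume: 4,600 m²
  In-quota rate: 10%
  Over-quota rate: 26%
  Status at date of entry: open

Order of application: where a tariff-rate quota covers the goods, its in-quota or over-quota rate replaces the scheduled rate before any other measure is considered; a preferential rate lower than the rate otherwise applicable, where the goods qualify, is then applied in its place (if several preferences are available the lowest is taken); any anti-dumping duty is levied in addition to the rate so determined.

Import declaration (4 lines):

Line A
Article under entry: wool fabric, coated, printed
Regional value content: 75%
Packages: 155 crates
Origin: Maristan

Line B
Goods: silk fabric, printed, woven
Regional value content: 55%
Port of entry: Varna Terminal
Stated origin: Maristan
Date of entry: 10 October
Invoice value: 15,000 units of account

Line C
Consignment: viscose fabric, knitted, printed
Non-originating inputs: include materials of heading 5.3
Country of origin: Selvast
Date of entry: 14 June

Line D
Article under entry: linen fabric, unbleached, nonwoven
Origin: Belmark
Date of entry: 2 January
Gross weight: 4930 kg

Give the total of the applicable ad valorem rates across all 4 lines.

Line A: wool → 5.1; coated → 5.1.1; printed → 5.1.1.1. Scheduled 21%. Maristan agreement on 5.4.1: 5.1.1.1 not covered. → 21%.
Line B: silk → 5.4; woven → 5.4.1; printed → 5.4.1.2. Scheduled 5%. Maristan agreement on 5.4.1: RVC < 65%. → 5%.
Line C: viscose → 5.3; knitted → 5.3.1; printed → 5.3.1.3. Scheduled 21%. Selvast agreement on 5.2.1.2: 5.3.1.3 not covered. → 21%.
Line D: linen → 5.2; nonwoven → 5.2.2; unbleached → 5.2.2.2. Scheduled 37%. No special measure applies. → 37%.
Sum: 21% + 5% + 21% + 37% = 84%.

84%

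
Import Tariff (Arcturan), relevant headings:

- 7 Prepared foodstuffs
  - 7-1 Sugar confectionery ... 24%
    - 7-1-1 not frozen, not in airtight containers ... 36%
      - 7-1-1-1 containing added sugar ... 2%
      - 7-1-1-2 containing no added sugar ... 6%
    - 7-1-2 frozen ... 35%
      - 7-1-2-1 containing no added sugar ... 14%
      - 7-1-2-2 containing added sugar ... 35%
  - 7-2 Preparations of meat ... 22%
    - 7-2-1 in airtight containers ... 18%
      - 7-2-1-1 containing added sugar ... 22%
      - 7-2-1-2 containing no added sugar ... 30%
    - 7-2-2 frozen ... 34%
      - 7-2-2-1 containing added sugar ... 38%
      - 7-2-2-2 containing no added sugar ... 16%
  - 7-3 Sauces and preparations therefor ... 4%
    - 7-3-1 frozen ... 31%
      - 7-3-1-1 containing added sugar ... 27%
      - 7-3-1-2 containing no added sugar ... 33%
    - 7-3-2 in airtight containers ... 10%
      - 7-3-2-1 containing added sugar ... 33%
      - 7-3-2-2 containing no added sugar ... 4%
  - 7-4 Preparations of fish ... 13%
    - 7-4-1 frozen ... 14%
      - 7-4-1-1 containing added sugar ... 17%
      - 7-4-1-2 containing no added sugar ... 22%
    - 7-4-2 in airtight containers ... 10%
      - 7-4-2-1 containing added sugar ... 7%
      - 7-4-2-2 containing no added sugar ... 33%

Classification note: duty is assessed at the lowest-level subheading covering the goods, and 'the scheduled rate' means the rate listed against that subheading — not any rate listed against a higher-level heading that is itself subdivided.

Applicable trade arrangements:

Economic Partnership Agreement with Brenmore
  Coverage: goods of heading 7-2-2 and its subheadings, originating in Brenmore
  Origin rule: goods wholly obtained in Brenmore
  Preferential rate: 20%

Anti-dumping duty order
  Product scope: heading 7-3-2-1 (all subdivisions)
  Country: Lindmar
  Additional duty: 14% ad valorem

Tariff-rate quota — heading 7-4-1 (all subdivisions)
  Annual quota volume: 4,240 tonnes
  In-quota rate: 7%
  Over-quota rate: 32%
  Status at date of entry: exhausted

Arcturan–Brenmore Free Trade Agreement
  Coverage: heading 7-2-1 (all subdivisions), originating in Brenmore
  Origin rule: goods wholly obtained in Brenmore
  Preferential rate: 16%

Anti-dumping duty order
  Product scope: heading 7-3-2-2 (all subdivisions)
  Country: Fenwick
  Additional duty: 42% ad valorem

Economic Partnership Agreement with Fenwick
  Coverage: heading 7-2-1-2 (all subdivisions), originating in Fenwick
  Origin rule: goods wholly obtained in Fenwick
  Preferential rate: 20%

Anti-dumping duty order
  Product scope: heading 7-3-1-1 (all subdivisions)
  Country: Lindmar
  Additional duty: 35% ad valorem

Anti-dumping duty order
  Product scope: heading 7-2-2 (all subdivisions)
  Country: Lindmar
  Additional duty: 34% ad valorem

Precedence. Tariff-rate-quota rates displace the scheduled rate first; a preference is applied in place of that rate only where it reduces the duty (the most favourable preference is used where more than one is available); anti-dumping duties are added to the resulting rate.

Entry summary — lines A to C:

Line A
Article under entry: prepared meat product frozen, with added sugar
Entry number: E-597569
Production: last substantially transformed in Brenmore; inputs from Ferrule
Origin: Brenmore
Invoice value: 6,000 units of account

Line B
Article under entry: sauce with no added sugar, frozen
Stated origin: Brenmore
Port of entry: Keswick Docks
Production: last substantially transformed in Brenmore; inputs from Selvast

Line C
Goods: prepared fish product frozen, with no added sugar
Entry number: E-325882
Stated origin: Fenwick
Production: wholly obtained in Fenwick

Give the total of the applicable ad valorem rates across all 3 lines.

103%

Line A: prepared meat product → 7-2; frozen → 7-2-2; with added sugar → 7-2-2-1. Scheduled 38%. Brenmore agreement on 7-2-2: not wholly obtained; Brenmore agreement on 7-2-1: 7-2-2-1 not covered. → 38%.
Line B: sauce → 7-3; frozen → 7-3-1; with no added sugar → 7-3-1-2. Scheduled 33%. Brenmore agreement on 7-2-2: 7-3-1-2 not covered; Brenmore agreement on 7-2-1: 7-3-1-2 not covered. → 33%.
Line C: prepared fish product → 7-4; frozen → 7-4-1; with no added sugar → 7-4-1-2. Scheduled 22%. quota on 7-4-1 exhausted → over-quota 32%; Fenwick agreement on 7-2-1-2: 7-4-1-2 not covered. → 32%.
Sum: 38% + 33% + 32% = 103%.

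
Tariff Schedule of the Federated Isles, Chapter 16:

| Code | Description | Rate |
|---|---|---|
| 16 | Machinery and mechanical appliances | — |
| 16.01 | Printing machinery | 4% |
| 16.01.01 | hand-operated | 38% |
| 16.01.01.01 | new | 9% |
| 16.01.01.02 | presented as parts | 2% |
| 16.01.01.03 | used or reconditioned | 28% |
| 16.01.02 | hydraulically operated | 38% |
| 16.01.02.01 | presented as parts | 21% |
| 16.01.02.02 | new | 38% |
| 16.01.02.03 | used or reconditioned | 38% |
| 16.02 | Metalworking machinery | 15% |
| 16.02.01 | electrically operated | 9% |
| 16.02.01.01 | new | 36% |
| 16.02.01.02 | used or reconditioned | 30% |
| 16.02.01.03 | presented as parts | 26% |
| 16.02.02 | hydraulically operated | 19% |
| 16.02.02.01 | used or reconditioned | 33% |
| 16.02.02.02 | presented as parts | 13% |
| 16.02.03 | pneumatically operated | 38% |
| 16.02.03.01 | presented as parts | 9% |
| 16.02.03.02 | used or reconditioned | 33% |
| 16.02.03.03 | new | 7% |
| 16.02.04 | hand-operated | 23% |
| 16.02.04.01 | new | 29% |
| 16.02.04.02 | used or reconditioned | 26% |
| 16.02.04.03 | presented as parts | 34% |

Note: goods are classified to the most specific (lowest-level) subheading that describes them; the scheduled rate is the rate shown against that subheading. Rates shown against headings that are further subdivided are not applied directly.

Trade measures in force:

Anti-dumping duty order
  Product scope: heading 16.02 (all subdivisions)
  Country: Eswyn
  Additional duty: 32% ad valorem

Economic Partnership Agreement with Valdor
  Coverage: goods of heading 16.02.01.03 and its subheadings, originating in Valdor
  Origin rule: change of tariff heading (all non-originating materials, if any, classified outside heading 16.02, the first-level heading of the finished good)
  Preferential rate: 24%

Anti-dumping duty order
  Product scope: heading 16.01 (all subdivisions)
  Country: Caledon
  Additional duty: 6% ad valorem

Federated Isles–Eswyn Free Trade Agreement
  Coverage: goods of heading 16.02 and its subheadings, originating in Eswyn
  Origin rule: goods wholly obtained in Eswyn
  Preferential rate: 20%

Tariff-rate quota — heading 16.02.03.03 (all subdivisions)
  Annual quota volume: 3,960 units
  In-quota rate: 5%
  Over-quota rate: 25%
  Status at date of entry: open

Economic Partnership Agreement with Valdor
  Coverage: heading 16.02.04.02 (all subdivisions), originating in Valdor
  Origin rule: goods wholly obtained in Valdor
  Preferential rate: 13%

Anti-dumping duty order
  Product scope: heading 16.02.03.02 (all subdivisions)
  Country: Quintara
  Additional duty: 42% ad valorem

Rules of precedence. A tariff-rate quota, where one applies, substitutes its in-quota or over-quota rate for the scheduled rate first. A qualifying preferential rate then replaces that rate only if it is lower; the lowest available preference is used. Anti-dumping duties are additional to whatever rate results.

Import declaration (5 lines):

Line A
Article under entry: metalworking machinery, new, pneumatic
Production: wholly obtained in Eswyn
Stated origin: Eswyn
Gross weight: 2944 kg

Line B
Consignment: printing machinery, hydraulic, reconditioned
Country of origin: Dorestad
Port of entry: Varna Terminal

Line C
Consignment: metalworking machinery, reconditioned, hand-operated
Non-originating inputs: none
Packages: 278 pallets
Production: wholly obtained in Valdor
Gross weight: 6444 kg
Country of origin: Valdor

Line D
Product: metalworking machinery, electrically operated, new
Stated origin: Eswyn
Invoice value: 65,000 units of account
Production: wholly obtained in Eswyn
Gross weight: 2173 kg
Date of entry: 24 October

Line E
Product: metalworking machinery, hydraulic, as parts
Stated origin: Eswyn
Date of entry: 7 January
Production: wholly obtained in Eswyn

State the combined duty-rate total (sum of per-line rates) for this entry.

185%

Line A: metalworking → 16.02; pneumatic → 16.02.03; new → 16.02.03.03. Scheduled 7%. quota on 16.02.03.03 open → in-quota 5%; Eswyn agreement on 16.02: wholly obtained → 20% available; preference 20% not lower than 5% → no reduction; anti-dumping (Eswyn, 16.02): +32%; total 5% + 32% = 37%. → 37%.
Line B: printing → 16.01; hydraulic → 16.01.02; reconditioned → 16.01.02.03. Scheduled 38%. No special measure applies. → 38%.
Line C: metalworking → 16.02; hand-operated → 16.02.04; reconditioned → 16.02.04.02. Scheduled 26%. Valdor agreement on 16.02.01.03: 16.02.04.02 not covered; Valdor agreement on 16.02.04.02: wholly obtained → 13% available; preferential 13%. → 13%.
Line D: metalworking → 16.02; electrically operated → 16.02.01; new → 16.02.01.01. Scheduled 36%. Eswyn agreement on 16.02: wholly obtained → 20% available; preferential 20%; anti-dumping (Eswyn, 16.02): +32%; total 20% + 32% = 52%. → 52%.
Line E: metalworking → 16.02; hydraulic → 16.02.02; as parts → 16.02.02.02. Scheduled 13%. Eswyn agreement on 16.02: wholly obtained → 20% available; preference 20% not lower than 13% → no reduction; anti-dumping (Eswyn, 16.02): +32%; total 13% + 32% = 45%. → 45%.
Sum: 37% + 38% + 13% + 52% + 45% = 185%.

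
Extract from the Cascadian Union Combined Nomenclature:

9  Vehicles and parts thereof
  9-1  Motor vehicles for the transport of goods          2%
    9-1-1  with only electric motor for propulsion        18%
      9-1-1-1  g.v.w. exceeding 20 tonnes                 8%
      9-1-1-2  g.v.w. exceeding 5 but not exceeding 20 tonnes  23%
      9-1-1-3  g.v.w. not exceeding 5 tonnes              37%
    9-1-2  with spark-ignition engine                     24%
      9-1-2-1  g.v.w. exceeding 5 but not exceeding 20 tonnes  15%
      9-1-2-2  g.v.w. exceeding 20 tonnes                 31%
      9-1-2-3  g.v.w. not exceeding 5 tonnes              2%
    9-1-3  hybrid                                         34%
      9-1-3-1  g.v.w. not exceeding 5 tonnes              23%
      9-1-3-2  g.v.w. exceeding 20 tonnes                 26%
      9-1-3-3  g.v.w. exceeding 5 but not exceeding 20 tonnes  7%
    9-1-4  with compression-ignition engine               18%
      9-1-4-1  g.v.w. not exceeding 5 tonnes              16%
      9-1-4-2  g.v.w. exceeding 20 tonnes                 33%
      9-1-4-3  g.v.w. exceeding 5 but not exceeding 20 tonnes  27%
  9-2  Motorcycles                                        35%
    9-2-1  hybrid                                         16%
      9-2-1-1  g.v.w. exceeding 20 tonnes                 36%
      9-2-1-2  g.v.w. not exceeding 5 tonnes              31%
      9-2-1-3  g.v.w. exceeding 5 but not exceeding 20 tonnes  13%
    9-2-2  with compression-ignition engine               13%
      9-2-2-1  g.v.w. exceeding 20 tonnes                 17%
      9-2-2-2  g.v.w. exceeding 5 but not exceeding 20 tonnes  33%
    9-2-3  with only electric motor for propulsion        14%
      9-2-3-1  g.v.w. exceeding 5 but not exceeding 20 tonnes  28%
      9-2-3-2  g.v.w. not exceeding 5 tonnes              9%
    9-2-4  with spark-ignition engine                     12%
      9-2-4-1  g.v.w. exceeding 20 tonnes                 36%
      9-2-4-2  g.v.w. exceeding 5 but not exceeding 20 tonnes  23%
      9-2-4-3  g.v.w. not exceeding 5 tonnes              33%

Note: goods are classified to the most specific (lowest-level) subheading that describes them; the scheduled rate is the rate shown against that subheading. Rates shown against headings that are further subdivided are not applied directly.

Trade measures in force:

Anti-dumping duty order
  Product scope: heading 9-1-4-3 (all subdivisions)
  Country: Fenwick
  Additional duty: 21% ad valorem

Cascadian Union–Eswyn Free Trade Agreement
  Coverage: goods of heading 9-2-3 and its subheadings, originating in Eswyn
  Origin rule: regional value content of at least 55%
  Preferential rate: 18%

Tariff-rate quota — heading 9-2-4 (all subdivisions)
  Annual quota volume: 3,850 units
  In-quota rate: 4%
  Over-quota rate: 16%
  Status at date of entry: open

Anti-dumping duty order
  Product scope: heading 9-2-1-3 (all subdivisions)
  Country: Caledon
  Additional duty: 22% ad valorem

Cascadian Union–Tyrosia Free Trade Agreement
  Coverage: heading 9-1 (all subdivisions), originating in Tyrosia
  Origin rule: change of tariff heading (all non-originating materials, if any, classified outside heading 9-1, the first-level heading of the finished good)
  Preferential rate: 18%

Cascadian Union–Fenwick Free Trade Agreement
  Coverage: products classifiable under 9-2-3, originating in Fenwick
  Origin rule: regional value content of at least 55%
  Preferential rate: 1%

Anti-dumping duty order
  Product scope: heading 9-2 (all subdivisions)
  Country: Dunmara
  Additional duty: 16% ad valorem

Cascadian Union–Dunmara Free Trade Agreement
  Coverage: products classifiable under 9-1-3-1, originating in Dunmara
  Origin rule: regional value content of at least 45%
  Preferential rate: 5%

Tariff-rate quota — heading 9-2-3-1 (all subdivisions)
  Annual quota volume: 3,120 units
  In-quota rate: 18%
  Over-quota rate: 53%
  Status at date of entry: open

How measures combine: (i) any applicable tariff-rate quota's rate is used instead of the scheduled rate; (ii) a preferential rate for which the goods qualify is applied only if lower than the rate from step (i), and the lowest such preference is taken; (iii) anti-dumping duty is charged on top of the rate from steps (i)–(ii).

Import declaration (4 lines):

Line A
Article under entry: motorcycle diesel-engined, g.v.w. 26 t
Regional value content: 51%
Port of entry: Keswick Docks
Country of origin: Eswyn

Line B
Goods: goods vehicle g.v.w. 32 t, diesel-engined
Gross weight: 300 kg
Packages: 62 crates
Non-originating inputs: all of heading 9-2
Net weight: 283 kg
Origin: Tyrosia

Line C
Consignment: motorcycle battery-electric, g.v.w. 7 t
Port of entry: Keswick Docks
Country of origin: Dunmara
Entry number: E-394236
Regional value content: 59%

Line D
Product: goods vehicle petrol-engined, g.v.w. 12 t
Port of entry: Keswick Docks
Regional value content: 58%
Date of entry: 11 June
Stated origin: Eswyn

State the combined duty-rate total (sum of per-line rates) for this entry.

Line A: motorcycle → 9-2; diesel-engined → 9-2-2; g.v.w. 26 t → 9-2-2-1. Scheduled 17%. Eswyn agreement on 9-2-3: 9-2-2-1 not covered. → 17%.
Line B: goods vehicle → 9-1; diesel-engined → 9-1-4; g.v.w. 32 t → 9-1-4-2. Scheduled 33%. Tyrosia agreement on 9-1: CTH met → 18% available; preferential 18%. → 18%.
Line C: motorcycle → 9-2; battery-electric → 9-2-3; g.v.w. 7 t → 9-2-3-1. Scheduled 28%. quota on 9-2-3-1 open → in-quota 18%; Dunmara agreement on 9-1-3-1: 9-2-3-1 not covered; anti-dumping (Dunmara, 9-2): +16%; total 18% + 16% = 34%. → 34%.
Line D: goods vehicle → 9-1; petrol-engined → 9-1-2; g.v.w. 12 t → 9-1-2-1. Scheduled 15%. Eswyn agreement on 9-2-3: 9-1-2-1 not covered. → 15%.
Sum: 17% + 18% + 34% + 15% = 84%.

84%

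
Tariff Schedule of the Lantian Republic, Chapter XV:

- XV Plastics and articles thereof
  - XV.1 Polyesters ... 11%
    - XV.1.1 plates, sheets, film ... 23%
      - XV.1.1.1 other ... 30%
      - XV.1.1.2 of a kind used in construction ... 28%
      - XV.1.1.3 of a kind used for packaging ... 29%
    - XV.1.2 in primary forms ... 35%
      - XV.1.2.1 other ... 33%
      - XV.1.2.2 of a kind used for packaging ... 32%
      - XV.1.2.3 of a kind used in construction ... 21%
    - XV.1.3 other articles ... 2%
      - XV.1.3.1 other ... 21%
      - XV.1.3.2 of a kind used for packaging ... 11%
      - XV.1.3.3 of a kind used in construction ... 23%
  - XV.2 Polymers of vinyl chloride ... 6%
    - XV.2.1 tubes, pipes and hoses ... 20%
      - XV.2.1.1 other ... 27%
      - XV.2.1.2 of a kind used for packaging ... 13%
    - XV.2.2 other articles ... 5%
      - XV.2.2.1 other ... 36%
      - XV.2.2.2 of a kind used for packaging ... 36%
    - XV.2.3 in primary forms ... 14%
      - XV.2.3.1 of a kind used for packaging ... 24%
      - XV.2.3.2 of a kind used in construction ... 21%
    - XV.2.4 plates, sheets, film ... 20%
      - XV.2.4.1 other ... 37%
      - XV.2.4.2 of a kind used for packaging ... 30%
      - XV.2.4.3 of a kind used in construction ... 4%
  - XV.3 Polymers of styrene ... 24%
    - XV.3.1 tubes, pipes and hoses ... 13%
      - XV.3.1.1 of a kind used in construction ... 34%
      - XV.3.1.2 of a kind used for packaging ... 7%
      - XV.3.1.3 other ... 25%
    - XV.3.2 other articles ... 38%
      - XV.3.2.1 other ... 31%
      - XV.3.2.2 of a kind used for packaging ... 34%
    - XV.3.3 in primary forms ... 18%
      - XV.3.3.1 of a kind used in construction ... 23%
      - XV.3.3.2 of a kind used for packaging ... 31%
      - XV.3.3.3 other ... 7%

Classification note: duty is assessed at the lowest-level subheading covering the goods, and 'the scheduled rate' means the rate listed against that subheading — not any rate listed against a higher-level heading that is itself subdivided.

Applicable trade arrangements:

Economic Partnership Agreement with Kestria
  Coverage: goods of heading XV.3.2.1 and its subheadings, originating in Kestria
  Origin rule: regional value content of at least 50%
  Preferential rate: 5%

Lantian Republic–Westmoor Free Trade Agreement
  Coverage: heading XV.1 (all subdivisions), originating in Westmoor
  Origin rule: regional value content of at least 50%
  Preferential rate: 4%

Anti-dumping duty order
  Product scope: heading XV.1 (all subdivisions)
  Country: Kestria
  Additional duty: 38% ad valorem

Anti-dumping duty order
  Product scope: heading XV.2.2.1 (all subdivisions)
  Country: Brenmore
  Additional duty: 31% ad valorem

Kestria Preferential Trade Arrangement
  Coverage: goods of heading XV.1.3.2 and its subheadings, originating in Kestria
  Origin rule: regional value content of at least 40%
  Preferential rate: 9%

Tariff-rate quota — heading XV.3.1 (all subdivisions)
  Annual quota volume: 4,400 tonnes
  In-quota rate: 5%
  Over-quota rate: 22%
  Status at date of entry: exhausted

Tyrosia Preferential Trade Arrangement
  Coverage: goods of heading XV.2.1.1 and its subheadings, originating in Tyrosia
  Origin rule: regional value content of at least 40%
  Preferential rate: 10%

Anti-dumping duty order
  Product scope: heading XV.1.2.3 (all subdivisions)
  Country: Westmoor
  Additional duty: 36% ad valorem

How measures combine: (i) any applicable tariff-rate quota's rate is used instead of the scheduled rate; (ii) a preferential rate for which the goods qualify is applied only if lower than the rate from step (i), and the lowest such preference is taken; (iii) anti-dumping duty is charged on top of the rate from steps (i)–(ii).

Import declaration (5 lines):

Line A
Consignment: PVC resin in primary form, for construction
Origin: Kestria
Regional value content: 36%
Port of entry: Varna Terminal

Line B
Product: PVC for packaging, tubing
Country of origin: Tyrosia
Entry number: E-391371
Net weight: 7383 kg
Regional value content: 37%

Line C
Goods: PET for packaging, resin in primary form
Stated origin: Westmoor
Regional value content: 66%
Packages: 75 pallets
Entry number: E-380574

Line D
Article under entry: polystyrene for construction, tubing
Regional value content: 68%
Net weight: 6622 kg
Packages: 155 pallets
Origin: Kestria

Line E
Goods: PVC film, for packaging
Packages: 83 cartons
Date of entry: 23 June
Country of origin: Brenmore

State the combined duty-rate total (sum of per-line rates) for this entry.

90%

Line A: PVC → XV.2; resin in primary form → XV.2.3; for construction → XV.2.3.2. Scheduled 21%. Kestria agreement on XV.3.2.1: XV.2.3.2 not covered; Kestria agreement on XV.1.3.2: XV.2.3.2 not covered. → 21%.
Line B: PVC → XV.2; tubing → XV.2.1; for packaging → XV.2.1.2. Scheduled 13%. Tyrosia agreement on XV.2.1.1: XV.2.1.2 not covered. → 13%.
Line C: PET → XV.1; resin in primary form → XV.1.2; for packaging → XV.1.2.2. Scheduled 32%. Westmoor agreement on XV.1: RVC ≥ 50% → 4% available; preferential 4%. → 4%.
Line D: polystyrene → XV.3; tubing → XV.3.1; for construction → XV.3.1.1. Scheduled 34%. quota on XV.3.1 exhausted → over-quota 22%; Kestria agreement on XV.3.2.1: XV.3.1.1 not covered; Kestria agreement on XV.1.3.2: XV.3.1.1 not covered. → 22%.
Line E: PVC → XV.2; film → XV.2.4; for packaging → XV.2.4.2. Scheduled 30%. No special measure applies. → 30%.
Sum: 21% + 13% + 4% + 22% + 30% = 90%.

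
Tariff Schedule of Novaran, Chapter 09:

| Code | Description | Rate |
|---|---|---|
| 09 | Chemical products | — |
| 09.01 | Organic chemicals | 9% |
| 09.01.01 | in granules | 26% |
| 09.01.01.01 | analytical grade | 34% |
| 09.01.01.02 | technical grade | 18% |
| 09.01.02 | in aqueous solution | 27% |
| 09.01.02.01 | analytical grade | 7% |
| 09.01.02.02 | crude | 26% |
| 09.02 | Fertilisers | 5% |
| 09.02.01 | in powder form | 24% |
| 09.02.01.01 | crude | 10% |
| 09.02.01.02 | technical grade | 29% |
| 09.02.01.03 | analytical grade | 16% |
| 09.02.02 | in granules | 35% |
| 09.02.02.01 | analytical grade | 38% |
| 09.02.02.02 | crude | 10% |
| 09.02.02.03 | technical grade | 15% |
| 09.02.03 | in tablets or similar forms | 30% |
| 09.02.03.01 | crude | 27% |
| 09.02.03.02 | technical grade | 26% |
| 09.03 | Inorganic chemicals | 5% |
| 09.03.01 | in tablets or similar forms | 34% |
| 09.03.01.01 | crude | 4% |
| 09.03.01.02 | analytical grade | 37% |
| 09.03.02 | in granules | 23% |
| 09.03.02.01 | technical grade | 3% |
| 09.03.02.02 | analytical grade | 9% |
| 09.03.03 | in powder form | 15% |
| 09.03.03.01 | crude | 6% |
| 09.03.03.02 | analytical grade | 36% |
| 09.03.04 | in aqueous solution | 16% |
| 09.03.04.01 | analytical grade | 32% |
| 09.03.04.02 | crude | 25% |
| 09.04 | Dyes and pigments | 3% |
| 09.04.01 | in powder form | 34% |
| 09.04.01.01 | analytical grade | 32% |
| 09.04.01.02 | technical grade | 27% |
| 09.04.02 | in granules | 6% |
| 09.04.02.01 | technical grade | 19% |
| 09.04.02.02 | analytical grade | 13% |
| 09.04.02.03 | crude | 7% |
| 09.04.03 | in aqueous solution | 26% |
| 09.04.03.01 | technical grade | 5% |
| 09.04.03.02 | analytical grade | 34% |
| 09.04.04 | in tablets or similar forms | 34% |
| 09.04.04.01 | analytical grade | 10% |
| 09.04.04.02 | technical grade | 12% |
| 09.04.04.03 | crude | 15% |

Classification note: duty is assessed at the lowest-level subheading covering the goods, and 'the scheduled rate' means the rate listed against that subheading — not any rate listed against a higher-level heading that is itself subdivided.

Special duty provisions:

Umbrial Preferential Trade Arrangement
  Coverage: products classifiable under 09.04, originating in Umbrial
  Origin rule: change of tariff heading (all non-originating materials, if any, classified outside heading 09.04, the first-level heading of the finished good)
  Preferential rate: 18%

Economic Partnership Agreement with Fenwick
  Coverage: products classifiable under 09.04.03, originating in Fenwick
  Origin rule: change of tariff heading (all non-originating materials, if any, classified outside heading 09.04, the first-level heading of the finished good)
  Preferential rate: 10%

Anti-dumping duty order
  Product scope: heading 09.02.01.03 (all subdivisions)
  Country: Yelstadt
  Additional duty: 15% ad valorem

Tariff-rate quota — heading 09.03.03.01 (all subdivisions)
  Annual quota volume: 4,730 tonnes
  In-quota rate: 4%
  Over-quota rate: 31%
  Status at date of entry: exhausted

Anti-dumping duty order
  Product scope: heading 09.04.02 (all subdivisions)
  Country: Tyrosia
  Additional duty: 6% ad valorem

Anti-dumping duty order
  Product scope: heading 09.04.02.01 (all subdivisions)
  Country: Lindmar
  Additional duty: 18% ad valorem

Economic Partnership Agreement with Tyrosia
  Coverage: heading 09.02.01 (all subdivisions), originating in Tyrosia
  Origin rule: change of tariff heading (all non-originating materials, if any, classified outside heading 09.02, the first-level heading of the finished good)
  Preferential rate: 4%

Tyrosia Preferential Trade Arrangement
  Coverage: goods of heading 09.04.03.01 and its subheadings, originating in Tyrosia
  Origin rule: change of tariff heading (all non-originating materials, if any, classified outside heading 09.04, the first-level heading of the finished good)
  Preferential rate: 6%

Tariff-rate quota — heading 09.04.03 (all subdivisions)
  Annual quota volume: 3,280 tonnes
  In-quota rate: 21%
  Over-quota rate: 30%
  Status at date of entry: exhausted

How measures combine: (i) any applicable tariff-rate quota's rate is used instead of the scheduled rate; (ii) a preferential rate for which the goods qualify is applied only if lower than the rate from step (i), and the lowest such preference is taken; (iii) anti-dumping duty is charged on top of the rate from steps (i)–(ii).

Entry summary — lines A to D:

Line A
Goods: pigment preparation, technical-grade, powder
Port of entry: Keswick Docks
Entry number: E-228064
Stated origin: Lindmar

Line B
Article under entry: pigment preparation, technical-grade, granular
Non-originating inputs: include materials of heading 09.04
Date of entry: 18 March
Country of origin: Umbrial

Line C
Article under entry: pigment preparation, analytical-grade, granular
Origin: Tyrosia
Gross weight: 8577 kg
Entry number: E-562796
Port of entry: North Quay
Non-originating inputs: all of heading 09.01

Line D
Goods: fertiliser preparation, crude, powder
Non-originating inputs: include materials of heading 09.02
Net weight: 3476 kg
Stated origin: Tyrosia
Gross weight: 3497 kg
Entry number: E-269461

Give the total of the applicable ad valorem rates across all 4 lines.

Line A: pigment → 09.04; powder → 09.04.01; technical-grade → 09.04.01.02. Scheduled 27%. No special measure applies. → 27%.
Line B: pigment → 09.04; granular → 09.04.02; technical-grade → 09.04.02.01. Scheduled 19%. Umbrial agreement on 09.04: CTH not met. → 19%.
Line C: pigment → 09.04; granular → 09.04.02; analytical-grade → 09.04.02.02. Scheduled 13%. Tyrosia agreement on 09.02.01: 09.04.02.02 not covered; Tyrosia agreement on 09.04.03.01: 09.04.02.02 not covered; anti-dumping (Tyrosia, 09.04.02): +6%; total 13% + 6% = 19%. → 19%.
Line D: fertiliser → 09.02; powder → 09.02.01; crude → 09.02.01.01. Scheduled 10%. Tyrosia agreement on 09.02.01: CTH not met; Tyrosia agreement on 09.04.03.01: 09.02.01.01 not covered. → 10%.
Sum: 27% + 19% + 19% + 10% = 75%.

75%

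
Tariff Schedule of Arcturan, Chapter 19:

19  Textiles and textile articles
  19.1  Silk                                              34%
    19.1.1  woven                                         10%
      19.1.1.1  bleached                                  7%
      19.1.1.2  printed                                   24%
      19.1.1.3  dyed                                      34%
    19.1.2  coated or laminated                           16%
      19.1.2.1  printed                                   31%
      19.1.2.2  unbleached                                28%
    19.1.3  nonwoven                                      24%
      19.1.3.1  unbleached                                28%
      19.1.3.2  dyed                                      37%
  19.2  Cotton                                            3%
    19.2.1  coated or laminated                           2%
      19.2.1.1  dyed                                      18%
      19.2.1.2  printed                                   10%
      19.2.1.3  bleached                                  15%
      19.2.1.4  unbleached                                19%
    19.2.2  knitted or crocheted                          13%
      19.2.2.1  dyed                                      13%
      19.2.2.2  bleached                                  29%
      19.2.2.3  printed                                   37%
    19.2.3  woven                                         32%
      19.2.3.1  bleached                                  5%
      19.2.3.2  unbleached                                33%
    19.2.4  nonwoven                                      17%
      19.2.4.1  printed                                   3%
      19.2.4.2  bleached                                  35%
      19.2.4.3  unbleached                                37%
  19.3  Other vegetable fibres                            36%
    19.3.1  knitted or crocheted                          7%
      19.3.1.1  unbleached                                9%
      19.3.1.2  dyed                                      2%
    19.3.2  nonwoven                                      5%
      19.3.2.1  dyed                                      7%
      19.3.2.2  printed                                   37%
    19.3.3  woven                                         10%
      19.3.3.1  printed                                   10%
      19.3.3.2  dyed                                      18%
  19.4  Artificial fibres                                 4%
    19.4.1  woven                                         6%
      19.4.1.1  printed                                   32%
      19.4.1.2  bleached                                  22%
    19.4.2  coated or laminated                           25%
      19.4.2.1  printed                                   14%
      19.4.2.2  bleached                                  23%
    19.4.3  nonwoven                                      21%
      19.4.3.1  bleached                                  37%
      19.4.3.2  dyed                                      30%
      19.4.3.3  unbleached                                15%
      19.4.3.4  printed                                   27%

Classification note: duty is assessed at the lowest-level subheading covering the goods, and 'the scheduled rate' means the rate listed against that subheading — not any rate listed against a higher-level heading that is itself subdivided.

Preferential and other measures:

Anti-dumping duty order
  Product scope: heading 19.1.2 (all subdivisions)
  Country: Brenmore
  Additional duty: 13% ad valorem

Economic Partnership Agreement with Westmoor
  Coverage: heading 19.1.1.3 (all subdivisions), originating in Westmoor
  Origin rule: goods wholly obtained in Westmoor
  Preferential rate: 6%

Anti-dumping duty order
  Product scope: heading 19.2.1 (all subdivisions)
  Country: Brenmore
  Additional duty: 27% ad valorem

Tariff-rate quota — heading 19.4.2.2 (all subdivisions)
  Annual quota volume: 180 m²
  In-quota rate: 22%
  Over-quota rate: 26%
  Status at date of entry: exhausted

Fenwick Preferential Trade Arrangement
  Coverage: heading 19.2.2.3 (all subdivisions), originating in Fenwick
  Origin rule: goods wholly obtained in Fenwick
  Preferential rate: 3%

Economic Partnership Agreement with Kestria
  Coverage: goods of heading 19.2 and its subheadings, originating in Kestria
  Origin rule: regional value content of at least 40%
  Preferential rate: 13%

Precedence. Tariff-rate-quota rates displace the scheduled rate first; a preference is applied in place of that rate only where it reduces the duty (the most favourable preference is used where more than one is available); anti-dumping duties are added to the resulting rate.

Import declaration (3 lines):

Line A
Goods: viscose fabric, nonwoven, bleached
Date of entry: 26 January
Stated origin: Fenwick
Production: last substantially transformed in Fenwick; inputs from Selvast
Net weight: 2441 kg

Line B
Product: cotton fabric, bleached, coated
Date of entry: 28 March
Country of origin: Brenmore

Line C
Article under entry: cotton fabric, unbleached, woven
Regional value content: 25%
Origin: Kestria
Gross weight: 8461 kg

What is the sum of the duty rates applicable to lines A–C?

112%

Line A: viscose → 19.4; nonwoven → 19.4.3; bleached → 19.4.3.1. Scheduled 37%. Fenwick agreement on 19.2.2.3: 19.4.3.1 not covered. → 37%.
Line B: cotton → 19.2; coated → 19.2.1; bleached → 19.2.1.3. Scheduled 15%. anti-dumping (Brenmore, 19.2.1): +27%; total 15% + 27% = 42%. → 42%.
Line C: cotton → 19.2; woven → 19.2.3; unbleached → 19.2.3.2. Scheduled 33%. Kestria agreement on 19.2: RVC < 40%. → 33%.
Sum: 37% + 42% + 33% = 112%.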